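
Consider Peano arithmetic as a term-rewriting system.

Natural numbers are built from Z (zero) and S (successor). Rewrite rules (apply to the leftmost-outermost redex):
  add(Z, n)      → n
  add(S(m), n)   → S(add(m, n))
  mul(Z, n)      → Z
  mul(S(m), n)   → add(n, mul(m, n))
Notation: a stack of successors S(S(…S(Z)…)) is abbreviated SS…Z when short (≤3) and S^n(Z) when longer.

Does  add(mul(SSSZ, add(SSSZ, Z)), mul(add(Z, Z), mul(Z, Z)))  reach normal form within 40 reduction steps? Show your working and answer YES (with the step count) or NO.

  start: add(mul(SSSZ, add(SSSZ, Z)), mul(add(Z, Z), mul(Z, Z)))
  step 1: add(add(add(SSSZ, Z), mul(SSZ, add(SSSZ, Z))), mul(add(Z, Z), mul(Z, Z)))
  step 2: add(add(S(add(SSZ, Z)), mul(SSZ, add(SSSZ, Z))), mul(add(Z, Z), mul(Z, Z)))
  step 3: add(S(add(add(SSZ, Z), mul(SSZ, add(SSSZ, Z)))), mul(add(Z, Z), mul(Z, Z)))
  step 4: S(add(add(add(SSZ, Z), mul(SSZ, add(SSSZ, Z))), mul(add(Z, Z), mul(Z, Z))))
  step 5: S(add(add(S(add(SZ, Z)), mul(SSZ, add(SSSZ, Z))), mul(add(Z, Z), mul(Z, Z))))
  step 6: S(add(S(add(add(SZ, Z), mul(SSZ, add(SSSZ, Z)))), mul(add(Z, Z), mul(Z, Z))))
  step 7: S(S(add(add(add(SZ, Z), mul(SSZ, add(SSSZ, Z))), mul(add(Z, Z), mul(Z, Z)))))
  step 8: S(S(add(add(S(add(Z, Z)), mul(SSZ, add(SSSZ, Z))), mul(add(Z, Z), mul(Z, Z)))))
  step 9: S(S(add(S(add(add(Z, Z), mul(SSZ, add(SSSZ, Z)))), mul(add(Z, Z), mul(Z, Z)))))
  step 10: S(S(S(add(add(add(Z, Z), mul(SSZ, add(SSSZ, Z))), mul(add(Z, Z), mul(Z, Z))))))
  step 11: S(S(S(add(add(Z, mul(SSZ, add(SSSZ, Z))), mul(add(Z, Z), mul(Z, Z))))))
  step 12: S(S(S(add(mul(SSZ, add(SSSZ, Z)), mul(add(Z, Z), mul(Z, Z))))))
  step 13: S(S(S(add(add(add(SSSZ, Z), mul(SZ, add(SSSZ, Z))), mul(add(Z, Z), mul(Z, Z))))))
  step 14: S(S(S(add(add(S(add(SSZ, Z)), mul(SZ, add(SSSZ, Z))), mul(add(Z, Z), mul(Z, Z))))))
  step 15: S(S(S(add(S(add(add(SSZ, Z), mul(SZ, add(SSSZ, Z)))), mul(add(Z, Z), mul(Z, Z))))))
  step 16: S(S(S(S(add(add(add(SSZ, Z), mul(SZ, add(SSSZ, Z))), mul(add(Z, Z), mul(Z, Z)))))))
  step 17: S(S(S(S(add(add(S(add(SZ, Z)), mul(SZ, add(SSSZ, Z))), mul(add(Z, Z), mul(Z, Z)))))))
  step 18: S(S(S(S(add(S(add(add(SZ, Z), mul(SZ, add(SSSZ, Z)))), mul(add(Z, Z), mul(Z, Z)))))))
  step 19: S(S(S(S(S(add(add(add(SZ, Z), mul(SZ, add(SSSZ, Z))), mul(add(Z, Z), mul(Z, Z))))))))
  step 20: S(S(S(S(S(add(add(S(add(Z, Z)), mul(SZ, add(SSSZ, Z))), mul(add(Z, Z), mul(Z, Z))))))))
  step 21: S(S(S(S(S(add(S(add(add(Z, Z), mul(SZ, add(SSSZ, Z)))), mul(add(Z, Z), mul(Z, Z))))))))
  step 22: S(S(S(S(S(S(add(add(add(Z, Z), mul(SZ, add(SSSZ, Z))), mul(add(Z, Z), mul(Z, Z)))))))))
  step 23: S(S(S(S(S(S(add(add(Z, mul(SZ, add(SSSZ, Z))), mul(add(Z, Z), mul(Z, Z)))))))))
  step 24: S(S(S(S(S(S(add(mul(SZ, add(SSSZ, Z)), mul(add(Z, Z), mul(Z, Z)))))))))
  step 25: S(S(S(S(S(S(add(add(add(SSSZ, Z), mul(Z, add(SSSZ, Z))), mul(add(Z, Z), mul(Z, Z)))))))))
  step 26: S(S(S(S(S(S(add(add(S(add(SSZ, Z)), mul(Z, add(SSSZ, Z))), mul(add(Z, Z), mul(Z, Z)))))))))
  step 27: S(S(S(S(S(S(add(S(add(add(SSZ, Z), mul(Z, add(SSSZ, Z)))), mul(add(Z, Z), mul(Z, Z)))))))))
  step 28: S(S(S(S(S(S(S(add(add(add(SSZ, Z), mul(Z, add(SSSZ, Z))), mul(add(Z, Z), mul(Z, Z))))))))))
  step 29: S(S(S(S(S(S(S(add(add(S(add(SZ, Z)), mul(Z, add(SSSZ, Z))), mul(add(Z, Z), mul(Z, Z))))))))))
  step 30: S(S(S(S(S(S(S(add(S(add(add(SZ, Z), mul(Z, add(SSSZ, Z)))), mul(add(Z, Z), mul(Z, Z))))))))))
  step 31: S(S(S(S(S(S(S(S(add(add(add(SZ, Z), mul(Z, add(SSSZ, Z))), mul(add(Z, Z), mul(Z, Z)))))))))))
  step 32: S(S(S(S(S(S(S(S(add(add(S(add(Z, Z)), mul(Z, add(SSSZ, Z))), mul(add(Z, Z), mul(Z, Z)))))))))))
  step 33: S(S(S(S(S(S(S(S(add(S(add(add(Z, Z), mul(Z, add(SSSZ, Z)))), mul(add(Z, Z), mul(Z, Z)))))))))))
  step 34: S(S(S(S(S(S(S(S(S(add(add(add(Z, Z), mul(Z, add(SSSZ, Z))), mul(add(Z, Z), mul(Z, Z))))))))))))
  step 35: S(S(S(S(S(S(S(S(S(add(add(Z, mul(Z, add(SSSZ, Z))), mul(add(Z, Z), mul(Z, Z))))))))))))
  step 36: S(S(S(S(S(S(S(S(S(add(mul(Z, add(SSSZ, Z)), mul(add(Z, Z), mul(Z, Z))))))))))))
  step 37: S(S(S(S(S(S(S(S(S(add(Z, mul(add(Z, Z), mul(Z, Z))))))))))))
  step 38: S(S(S(S(S(S(S(S(S(mul(add(Z, Z), mul(Z, Z)))))))))))
  step 39: S(S(S(S(S(S(S(S(S(mul(Z, mul(Z, Z)))))))))))
  step 40: S^9(Z)

Answer: YES — reaches normal form S^9(Z) in 40 ≤ 40 steps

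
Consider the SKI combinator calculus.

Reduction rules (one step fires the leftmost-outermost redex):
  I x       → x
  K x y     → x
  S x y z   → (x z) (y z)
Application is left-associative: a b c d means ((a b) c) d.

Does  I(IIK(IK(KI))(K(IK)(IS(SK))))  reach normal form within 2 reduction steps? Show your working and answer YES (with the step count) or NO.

Answer: NO — after 2 steps the term is IK(IK(KI))(K(IK)(IS(SK))), not yet normal

Derivation:
  start: I(IIK(IK(KI))(K(IK)(IS(SK))))
  [1] IIK(IK(KI))(K(IK)(IS(SK)))
  [2] IK(IK(KI))(K(IK)(IS(SK)))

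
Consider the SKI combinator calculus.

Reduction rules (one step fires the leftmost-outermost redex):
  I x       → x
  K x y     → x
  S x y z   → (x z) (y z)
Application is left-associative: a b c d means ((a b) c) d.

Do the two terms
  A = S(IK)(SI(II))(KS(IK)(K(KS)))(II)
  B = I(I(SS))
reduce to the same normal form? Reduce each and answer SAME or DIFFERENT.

Answer: DIFFERENT — A ⇓ S(K(KS))I, B ⇓ SS

Derivation:
Term A:
  start: S(IK)(SI(II))(KS(IK)(K(KS)))(II)
  [1] IK(KS(IK)(K(KS)))(SI(II)(KS(IK)(K(KS))))(II)
  [2] K(KS(IK)(K(KS)))(SI(II)(KS(IK)(K(KS))))(II)
  [3] KS(IK)(K(KS))(II)
  [4] S(K(KS))(II)
  [5] S(K(KS))I

Term B:
  start: I(I(SS))
  [1] I(SS)
  [2] SS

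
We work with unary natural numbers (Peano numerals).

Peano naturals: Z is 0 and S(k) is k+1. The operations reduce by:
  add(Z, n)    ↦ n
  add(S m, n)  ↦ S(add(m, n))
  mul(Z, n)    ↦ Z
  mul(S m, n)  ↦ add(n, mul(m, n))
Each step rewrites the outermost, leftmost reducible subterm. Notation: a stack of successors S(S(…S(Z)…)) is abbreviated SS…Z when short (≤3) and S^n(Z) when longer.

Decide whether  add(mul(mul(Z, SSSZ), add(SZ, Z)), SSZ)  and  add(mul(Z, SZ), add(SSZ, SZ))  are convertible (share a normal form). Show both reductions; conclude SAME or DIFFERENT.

Answer: DIFFERENT — A ⇓ SSZ, B ⇓ SSSZ

Derivation:
Term A:
  start: add(mul(mul(Z, SSSZ), add(SZ, Z)), SSZ)
  step 1: add(mul(Z, add(SZ, Z)), SSZ)
  step 2: add(Z, SSZ)
  step 3: SSZ

Term B:
  start: add(mul(Z, SZ), add(SSZ, SZ))
  step 1: add(Z, add(SSZ, SZ))
  step 2: add(SSZ, SZ)
  step 3: S(add(SZ, SZ))
  step 4: S(S(add(Z, SZ)))
  step 5: SSSZ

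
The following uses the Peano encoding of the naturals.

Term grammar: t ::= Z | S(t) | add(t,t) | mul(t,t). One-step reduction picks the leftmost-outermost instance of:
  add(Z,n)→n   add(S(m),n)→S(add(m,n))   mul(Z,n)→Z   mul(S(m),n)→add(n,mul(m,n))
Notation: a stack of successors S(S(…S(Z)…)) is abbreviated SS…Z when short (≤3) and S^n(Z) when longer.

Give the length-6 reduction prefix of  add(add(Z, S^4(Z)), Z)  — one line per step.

  start: add(add(Z, S^4(Z)), Z)
  →1  add(S^4(Z), Z)
  →2  S(add(SSSZ, Z))
  →3  S(S(add(SSZ, Z)))
  →4  S(S(S(add(SZ, Z))))
  →5  S(S(S(S(add(Z, Z)))))
  →6  S^4(Z)

Answer: after 6 steps: S^4(Z)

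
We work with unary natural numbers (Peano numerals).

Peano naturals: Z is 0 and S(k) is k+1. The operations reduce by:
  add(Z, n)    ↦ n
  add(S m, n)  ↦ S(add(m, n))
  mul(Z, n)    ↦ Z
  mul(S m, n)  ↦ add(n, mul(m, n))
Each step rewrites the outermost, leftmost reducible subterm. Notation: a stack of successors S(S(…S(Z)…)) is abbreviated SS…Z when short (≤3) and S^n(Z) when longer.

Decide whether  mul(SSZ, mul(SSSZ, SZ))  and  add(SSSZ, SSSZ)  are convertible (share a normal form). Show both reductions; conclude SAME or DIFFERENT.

Term A:
  start: mul(SSZ, mul(SSSZ, SZ))
  →1  add(mul(SSSZ, SZ), mul(SZ, mul(SSSZ, SZ)))
  →2  add(add(SZ, mul(SSZ, SZ)), mul(SZ, mul(SSSZ, SZ)))
  →3  add(S(add(Z, mul(SSZ, SZ))), mul(SZ, mul(SSSZ, SZ)))
  →4  S(add(add(Z, mul(SSZ, SZ)), mul(SZ, mul(SSSZ, SZ))))
  →5  S(add(mul(SSZ, SZ), mul(SZ, mul(SSSZ, SZ))))
  →6  S(add(add(SZ, mul(SZ, SZ)), mul(SZ, mul(SSSZ, SZ))))
  →7  S(add(S(add(Z, mul(SZ, SZ))), mul(SZ, mul(SSSZ, SZ))))
  →8  S(S(add(add(Z, mul(SZ, SZ)), mul(SZ, mul(SSSZ, SZ)))))
  →9  S(S(add(mul(SZ, SZ), mul(SZ, mul(SSSZ, SZ)))))
  →10  S(S(add(add(SZ, mul(Z, SZ)), mul(SZ, mul(SSSZ, SZ)))))
  →11  S(S(add(S(add(Z, mul(Z, SZ))), mul(SZ, mul(SSSZ, SZ)))))
  →12  S(S(S(add(add(Z, mul(Z, SZ)), mul(SZ, mul(SSSZ, SZ))))))
  →13  S(S(S(add(mul(Z, SZ), mul(SZ, mul(SSSZ, SZ))))))
  →14  S(S(S(add(Z, mul(SZ, mul(SSSZ, SZ))))))
  →15  S(S(S(mul(SZ, mul(SSSZ, SZ)))))
  →16  S(S(S(add(mul(SSSZ, SZ), mul(Z, mul(SSSZ, SZ))))))
  →17  S(S(S(add(add(SZ, mul(SSZ, SZ)), mul(Z, mul(SSSZ, SZ))))))
  →18  S(S(S(add(S(add(Z, mul(SSZ, SZ))), mul(Z, mul(SSSZ, SZ))))))
  →19  S(S(S(S(add(add(Z, mul(SSZ, SZ)), mul(Z, mul(SSSZ, SZ)))))))
  →20  S(S(S(S(add(mul(SSZ, SZ), mul(Z, mul(SSSZ, SZ)))))))
  →21  S(S(S(S(add(add(SZ, mul(SZ, SZ)), mul(Z, mul(SSSZ, SZ)))))))
  →22  S(S(S(S(add(S(add(Z, mul(SZ, SZ))), mul(Z, mul(SSSZ, SZ)))))))
  →23  S(S(S(S(S(add(add(Z, mul(SZ, SZ)), mul(Z, mul(SSSZ, SZ))))))))
  →24  S(S(S(S(S(add(mul(SZ, SZ), mul(Z, mul(SSSZ, SZ))))))))
  →25  S(S(S(S(S(add(add(SZ, mul(Z, SZ)), mul(Z, mul(SSSZ, SZ))))))))
  →26  S(S(S(S(S(add(S(add(Z, mul(Z, SZ))), mul(Z, mul(SSSZ, SZ))))))))
  →27  S(S(S(S(S(S(add(add(Z, mul(Z, SZ)), mul(Z, mul(SSSZ, SZ)))))))))
  →28  S(S(S(S(S(S(add(mul(Z, SZ), mul(Z, mul(SSSZ, SZ)))))))))
  →29  S(S(S(S(S(S(add(Z, mul(Z, mul(SSSZ, SZ)))))))))
  →30  S(S(S(S(S(S(mul(Z, mul(SSSZ, SZ))))))))
  →31  S^6(Z)

Term B:
  start: add(SSSZ, SSSZ)
  →1  S(add(SSZ, SSSZ))
  →2  S(S(add(SZ, SSSZ)))
  →3  S(S(S(add(Z, SSSZ))))
  →4  S^6(Z)

Answer: SAME — A ⇓ S^6(Z), B ⇓ S^6(Z)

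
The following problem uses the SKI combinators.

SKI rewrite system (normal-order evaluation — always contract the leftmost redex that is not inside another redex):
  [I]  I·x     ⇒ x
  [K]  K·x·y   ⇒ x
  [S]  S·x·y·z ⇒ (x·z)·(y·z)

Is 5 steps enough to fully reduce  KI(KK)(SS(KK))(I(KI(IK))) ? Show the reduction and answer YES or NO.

Answer: NO — after 5 steps the term is SI(KK(I(KI(IK)))), not yet normal

Reduction:
  start: KI(KK)(SS(KK))(I(KI(IK)))
  [1] I(SS(KK))(I(KI(IK)))
  [2] SS(KK)(I(KI(IK)))
  [3] S(I(KI(IK)))(KK(I(KI(IK))))
  [4] S(KI(IK))(KK(I(KI(IK))))
  [5] SI(KK(I(KI(IK))))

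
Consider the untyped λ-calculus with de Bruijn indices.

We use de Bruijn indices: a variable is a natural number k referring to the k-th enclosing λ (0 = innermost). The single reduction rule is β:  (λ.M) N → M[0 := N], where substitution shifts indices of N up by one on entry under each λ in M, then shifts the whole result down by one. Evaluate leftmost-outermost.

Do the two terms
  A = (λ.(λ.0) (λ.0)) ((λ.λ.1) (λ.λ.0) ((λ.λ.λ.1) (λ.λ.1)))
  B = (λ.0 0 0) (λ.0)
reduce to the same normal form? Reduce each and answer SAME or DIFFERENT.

Answer: SAME — A ⇓ λ.0, B ⇓ λ.0

Reduction:
Term A:
  start: (λ.(λ.0) (λ.0)) ((λ.λ.1) (λ.λ.0) ((λ.λ.λ.1) (λ.λ.1)))
  [1] (λ.0) (λ.0)
  [2] λ.0

Term B:
  start: (λ.0 0 0) (λ.0)
  [1] (λ.0) (λ.0) (λ.0)
  [2] (λ.0) (λ.0)
  [3] λ.0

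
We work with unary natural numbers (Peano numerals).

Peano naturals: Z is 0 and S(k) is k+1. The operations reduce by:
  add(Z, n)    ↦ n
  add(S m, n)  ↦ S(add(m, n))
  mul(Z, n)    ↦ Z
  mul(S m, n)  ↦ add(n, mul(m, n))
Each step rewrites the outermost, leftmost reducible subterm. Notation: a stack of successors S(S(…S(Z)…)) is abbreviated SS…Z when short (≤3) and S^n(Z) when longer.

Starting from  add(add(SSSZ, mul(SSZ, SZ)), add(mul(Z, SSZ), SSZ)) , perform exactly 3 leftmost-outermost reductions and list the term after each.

  start: add(add(SSSZ, mul(SSZ, SZ)), add(mul(Z, SSZ), SSZ))
  →1  add(S(add(SSZ, mul(SSZ, SZ))), add(mul(Z, SSZ), SSZ))
  →2  S(add(add(SSZ, mul(SSZ, SZ)), add(mul(Z, SSZ), SSZ)))
  →3  S(add(S(add(SZ, mul(SSZ, SZ))), add(mul(Z, SSZ), SSZ)))

Answer: after 3 steps: S(add(S(add(SZ, mul(SSZ, SZ))), add(mul(Z, SSZ), SSZ)))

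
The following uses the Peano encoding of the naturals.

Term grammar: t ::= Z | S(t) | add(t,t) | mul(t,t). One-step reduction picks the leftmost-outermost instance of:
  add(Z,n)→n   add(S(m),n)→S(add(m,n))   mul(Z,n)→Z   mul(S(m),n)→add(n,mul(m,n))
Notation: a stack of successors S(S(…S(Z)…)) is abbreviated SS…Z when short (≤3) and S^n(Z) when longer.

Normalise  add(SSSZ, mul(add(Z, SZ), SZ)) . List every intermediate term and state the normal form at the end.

Answer: normal form = S^4(Z)  (in 9 steps)

Working:
  start: add(SSSZ, mul(add(Z, SZ), SZ))
  step 1: S(add(SSZ, mul(add(Z, SZ), SZ)))
  step 2: S(S(add(SZ, mul(add(Z, SZ), SZ))))
  step 3: S(S(S(add(Z, mul(add(Z, SZ), SZ)))))
  step 4: S(S(S(mul(add(Z, SZ), SZ))))
  step 5: S(S(S(mul(SZ, SZ))))
  step 6: S(S(S(add(SZ, mul(Z, SZ)))))
  step 7: S(S(S(S(add(Z, mul(Z, SZ))))))
  step 8: S(S(S(S(mul(Z, SZ)))))
  step 9: S^4(Z)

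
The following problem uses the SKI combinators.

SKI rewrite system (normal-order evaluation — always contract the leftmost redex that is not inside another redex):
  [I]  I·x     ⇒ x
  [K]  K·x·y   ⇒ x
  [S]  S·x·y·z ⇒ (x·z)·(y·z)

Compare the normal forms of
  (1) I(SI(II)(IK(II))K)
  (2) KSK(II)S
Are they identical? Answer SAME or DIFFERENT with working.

Term A:
  start: I(SI(II)(IK(II))K)
  step 1: SI(II)(IK(II))K
  step 2: I(IK(II))(II(IK(II)))K
  step 3: IK(II)(II(IK(II)))K
  step 4: K(II)(II(IK(II)))K
  step 5: IIK
  step 6: IK
  step 7: K

Term B:
  start: KSK(II)S
  step 1: S(II)S
  step 2: SIS

Answer: DIFFERENT — A ⇓ K, B ⇓ SIS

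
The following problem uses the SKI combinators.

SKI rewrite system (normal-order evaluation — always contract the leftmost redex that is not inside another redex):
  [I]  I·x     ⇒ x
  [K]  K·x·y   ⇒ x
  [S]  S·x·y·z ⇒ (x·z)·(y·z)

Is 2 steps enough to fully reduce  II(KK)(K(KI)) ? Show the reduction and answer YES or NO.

Answer: NO — after 2 steps the term is KK(K(KI)), not yet normal

Derivation:
  start: II(KK)(K(KI))
  [1] I(KK)(K(KI))
  [2] KK(K(KI))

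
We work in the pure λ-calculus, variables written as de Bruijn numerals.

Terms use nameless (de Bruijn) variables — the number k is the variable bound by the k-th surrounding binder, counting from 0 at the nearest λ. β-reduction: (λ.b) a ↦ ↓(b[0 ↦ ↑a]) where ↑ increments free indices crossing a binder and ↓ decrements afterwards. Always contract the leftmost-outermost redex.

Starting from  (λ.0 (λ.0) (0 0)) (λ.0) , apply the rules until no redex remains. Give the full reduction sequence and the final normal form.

  start: (λ.0 (λ.0) (0 0)) (λ.0)
  [1] (λ.0) (λ.0) ((λ.0) (λ.0))
  [2] (λ.0) ((λ.0) (λ.0))
  [3] (λ.0) (λ.0)
  [4] λ.0

Answer: normal form = λ.0  (in 4 steps)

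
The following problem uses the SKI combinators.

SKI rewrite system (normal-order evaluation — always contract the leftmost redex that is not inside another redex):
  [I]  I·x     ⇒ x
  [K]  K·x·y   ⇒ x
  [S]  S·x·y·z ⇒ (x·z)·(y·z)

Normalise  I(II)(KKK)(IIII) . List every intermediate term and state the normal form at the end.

  start: I(II)(KKK)(IIII)
  [1] II(KKK)(IIII)
  [2] I(KKK)(IIII)
  [3] KKK(IIII)
  [4] K(IIII)
  [5] K(III)
  [6] K(II)
  [7] KI

Answer: normal form = KI  (in 7 steps)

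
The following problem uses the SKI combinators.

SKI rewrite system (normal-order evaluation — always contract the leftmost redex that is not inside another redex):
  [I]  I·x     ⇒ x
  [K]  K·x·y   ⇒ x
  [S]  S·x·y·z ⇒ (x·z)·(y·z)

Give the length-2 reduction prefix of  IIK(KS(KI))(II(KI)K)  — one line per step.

Answer: after 2 steps: K(KS(KI))(II(KI)K)

Reduction:
  start: IIK(KS(KI))(II(KI)K)
  step 1: IK(KS(KI))(II(KI)K)
  step 2: K(KS(KI))(II(KI)K)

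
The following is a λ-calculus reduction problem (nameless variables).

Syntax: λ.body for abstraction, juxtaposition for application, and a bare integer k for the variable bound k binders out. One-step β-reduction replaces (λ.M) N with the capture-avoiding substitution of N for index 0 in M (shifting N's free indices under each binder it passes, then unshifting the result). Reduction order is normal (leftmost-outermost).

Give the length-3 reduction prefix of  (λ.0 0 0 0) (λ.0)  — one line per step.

  start: (λ.0 0 0 0) (λ.0)
  →1  (λ.0) (λ.0) (λ.0) (λ.0)
  →2  (λ.0) (λ.0) (λ.0)
  →3  (λ.0) (λ.0)

Answer: after 3 steps: (λ.0) (λ.0)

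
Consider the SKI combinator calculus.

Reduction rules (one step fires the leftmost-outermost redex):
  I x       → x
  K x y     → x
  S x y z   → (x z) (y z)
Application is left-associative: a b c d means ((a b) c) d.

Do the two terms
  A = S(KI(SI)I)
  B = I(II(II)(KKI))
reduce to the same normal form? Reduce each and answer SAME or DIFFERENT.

Term A:
  start: S(KI(SI)I)
  →1  S(II)
  →2  SI

Term B:
  start: I(II(II)(KKI))
  →1  II(II)(KKI)
  →2  I(II)(KKI)
  →3  II(KKI)
  →4  I(KKI)
  →5  KKI
  →6  K

Answer: DIFFERENT — A ⇓ SI, B ⇓ K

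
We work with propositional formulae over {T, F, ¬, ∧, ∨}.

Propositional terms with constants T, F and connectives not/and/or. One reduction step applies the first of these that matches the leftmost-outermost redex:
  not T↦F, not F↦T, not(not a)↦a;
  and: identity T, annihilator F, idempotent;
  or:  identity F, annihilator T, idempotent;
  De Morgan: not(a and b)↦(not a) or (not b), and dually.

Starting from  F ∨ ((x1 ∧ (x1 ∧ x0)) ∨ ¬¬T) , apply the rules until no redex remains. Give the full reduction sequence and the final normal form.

  start: F ∨ ((x1 ∧ (x1 ∧ x0)) ∨ ¬¬T)
  step 1: (x1 ∧ (x1 ∧ x0)) ∨ ¬¬T
  step 2: (x1 ∧ (x1 ∧ x0)) ∨ T
  step 3: T

Answer: normal form = T  (in 3 steps)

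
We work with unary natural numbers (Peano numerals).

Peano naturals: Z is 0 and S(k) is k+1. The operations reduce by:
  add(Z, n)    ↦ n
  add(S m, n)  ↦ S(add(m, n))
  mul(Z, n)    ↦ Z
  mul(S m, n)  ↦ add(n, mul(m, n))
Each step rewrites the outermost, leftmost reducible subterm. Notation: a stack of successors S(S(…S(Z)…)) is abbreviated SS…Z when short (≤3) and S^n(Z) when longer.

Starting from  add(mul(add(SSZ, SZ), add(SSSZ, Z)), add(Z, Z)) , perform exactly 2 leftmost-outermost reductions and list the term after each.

  start: add(mul(add(SSZ, SZ), add(SSSZ, Z)), add(Z, Z))
  →1  add(mul(S(add(SZ, SZ)), add(SSSZ, Z)), add(Z, Z))
  →2  add(add(add(SSSZ, Z), mul(add(SZ, SZ), add(SSSZ, Z))), add(Z, Z))

Answer: after 2 steps: add(add(add(SSSZ, Z), mul(add(SZ, SZ), add(SSSZ, Z))), add(Z, Z))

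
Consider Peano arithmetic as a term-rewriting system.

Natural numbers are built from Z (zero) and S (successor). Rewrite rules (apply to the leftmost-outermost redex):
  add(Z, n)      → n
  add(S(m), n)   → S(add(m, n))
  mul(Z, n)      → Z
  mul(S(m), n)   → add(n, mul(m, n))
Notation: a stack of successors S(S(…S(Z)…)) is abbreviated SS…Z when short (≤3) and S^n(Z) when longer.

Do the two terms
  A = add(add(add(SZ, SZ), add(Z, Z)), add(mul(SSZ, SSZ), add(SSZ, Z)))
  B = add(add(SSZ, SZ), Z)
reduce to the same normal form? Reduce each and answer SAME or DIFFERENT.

Answer: DIFFERENT — A ⇓ S^8(Z), B ⇓ SSSZ

Derivation:
Term A:
  start: add(add(add(SZ, SZ), add(Z, Z)), add(mul(SSZ, SSZ), add(SSZ, Z)))
  step 1: add(add(S(add(Z, SZ)), add(Z, Z)), add(mul(SSZ, SSZ), add(SSZ, Z)))
  step 2: add(S(add(add(Z, SZ), add(Z, Z))), add(mul(SSZ, SSZ), add(SSZ, Z)))
  step 3: S(add(add(add(Z, SZ), add(Z, Z)), add(mul(SSZ, SSZ), add(SSZ, Z))))
  step 4: S(add(add(SZ, add(Z, Z)), add(mul(SSZ, SSZ), add(SSZ, Z))))
  step 5: S(add(S(add(Z, add(Z, Z))), add(mul(SSZ, SSZ), add(SSZ, Z))))
  step 6: S(S(add(add(Z, add(Z, Z)), add(mul(SSZ, SSZ), add(SSZ, Z)))))
  step 7: S(S(add(add(Z, Z), add(mul(SSZ, SSZ), add(SSZ, Z)))))
  step 8: S(S(add(Z, add(mul(SSZ, SSZ), add(SSZ, Z)))))
  step 9: S(S(add(mul(SSZ, SSZ), add(SSZ, Z))))
  step 10: S(S(add(add(SSZ, mul(SZ, SSZ)), add(SSZ, Z))))
  step 11: S(S(add(S(add(SZ, mul(SZ, SSZ))), add(SSZ, Z))))
  step 12: S(S(S(add(add(SZ, mul(SZ, SSZ)), add(SSZ, Z)))))
  step 13: S(S(S(add(S(add(Z, mul(SZ, SSZ))), add(SSZ, Z)))))
  step 14: S(S(S(S(add(add(Z, mul(SZ, SSZ)), add(SSZ, Z))))))
  step 15: S(S(S(S(add(mul(SZ, SSZ), add(SSZ, Z))))))
  step 16: S(S(S(S(add(add(SSZ, mul(Z, SSZ)), add(SSZ, Z))))))
  step 17: S(S(S(S(add(S(add(SZ, mul(Z, SSZ))), add(SSZ, Z))))))
  step 18: S(S(S(S(S(add(add(SZ, mul(Z, SSZ)), add(SSZ, Z)))))))
  step 19: S(S(S(S(S(add(S(add(Z, mul(Z, SSZ))), add(SSZ, Z)))))))
  step 20: S(S(S(S(S(S(add(add(Z, mul(Z, SSZ)), add(SSZ, Z))))))))
  step 21: S(S(S(S(S(S(add(mul(Z, SSZ), add(SSZ, Z))))))))
  step 22: S(S(S(S(S(S(add(Z, add(SSZ, Z))))))))
  step 23: S(S(S(S(S(S(add(SSZ, Z)))))))
  step 24: S(S(S(S(S(S(S(add(SZ, Z))))))))
  step 25: S(S(S(S(S(S(S(S(add(Z, Z)))))))))
  step 26: S^8(Z)

Term B:
  start: add(add(SSZ, SZ), Z)
  step 1: add(S(add(SZ, SZ)), Z)
  step 2: S(add(add(SZ, SZ), Z))
  step 3: S(add(S(add(Z, SZ)), Z))
  step 4: S(S(add(add(Z, SZ), Z)))
  step 5: S(S(add(SZ, Z)))
  step 6: S(S(S(add(Z, Z))))
  step 7: SSSZ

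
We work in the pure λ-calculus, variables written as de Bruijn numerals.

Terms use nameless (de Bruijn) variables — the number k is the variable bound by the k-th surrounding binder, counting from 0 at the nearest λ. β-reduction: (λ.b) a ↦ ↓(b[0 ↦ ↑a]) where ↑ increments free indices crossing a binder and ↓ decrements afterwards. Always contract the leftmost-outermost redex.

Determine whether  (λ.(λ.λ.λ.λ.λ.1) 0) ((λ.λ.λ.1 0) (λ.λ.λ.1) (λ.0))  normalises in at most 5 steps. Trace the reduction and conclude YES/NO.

Answer: YES — reaches normal form λ.λ.λ.λ.1 in 2 ≤ 5 steps

Derivation:
  start: (λ.(λ.λ.λ.λ.λ.1) 0) ((λ.λ.λ.1 0) (λ.λ.λ.1) (λ.0))
  →1  (λ.λ.λ.λ.λ.1) ((λ.λ.λ.1 0) (λ.λ.λ.1) (λ.0))
  →2  λ.λ.λ.λ.1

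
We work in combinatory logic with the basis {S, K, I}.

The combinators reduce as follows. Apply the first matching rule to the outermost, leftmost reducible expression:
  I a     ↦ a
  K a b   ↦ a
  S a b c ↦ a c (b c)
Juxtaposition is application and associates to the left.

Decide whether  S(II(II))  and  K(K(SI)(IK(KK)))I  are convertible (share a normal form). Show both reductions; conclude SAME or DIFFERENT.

Answer: SAME — A ⇓ SI, B ⇓ SI

Derivation:
Term A:
  start: S(II(II))
  [1] S(I(II))
  [2] S(II)
  [3] SI

Term B:
  start: K(K(SI)(IK(KK)))I
  [1] K(SI)(IK(KK))
  [2] SI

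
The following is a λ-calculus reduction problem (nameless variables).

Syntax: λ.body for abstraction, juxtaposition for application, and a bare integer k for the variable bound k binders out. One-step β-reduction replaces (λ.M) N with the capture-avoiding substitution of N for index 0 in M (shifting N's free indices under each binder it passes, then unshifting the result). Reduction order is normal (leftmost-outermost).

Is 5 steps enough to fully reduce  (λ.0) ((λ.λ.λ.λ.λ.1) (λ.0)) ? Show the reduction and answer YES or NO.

Answer: YES — reaches normal form λ.λ.λ.λ.1 in 2 ≤ 5 steps

Derivation:
  start: (λ.0) ((λ.λ.λ.λ.λ.1) (λ.0))
  [1] (λ.λ.λ.λ.λ.1) (λ.0)
  [2] λ.λ.λ.λ.1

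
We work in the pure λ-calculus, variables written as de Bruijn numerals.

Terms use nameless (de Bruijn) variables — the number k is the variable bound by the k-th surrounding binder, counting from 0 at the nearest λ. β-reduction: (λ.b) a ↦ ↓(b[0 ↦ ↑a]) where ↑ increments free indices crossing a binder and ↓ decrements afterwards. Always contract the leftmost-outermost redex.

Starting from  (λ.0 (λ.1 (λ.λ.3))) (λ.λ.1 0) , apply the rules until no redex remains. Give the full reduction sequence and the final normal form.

  start: (λ.0 (λ.1 (λ.λ.3))) (λ.λ.1 0)
  step 1: (λ.λ.1 0) (λ.(λ.λ.1 0) (λ.λ.λ.λ.1 0))
  step 2: λ.(λ.(λ.λ.1 0) (λ.λ.λ.λ.1 0)) 0
  step 3: λ.(λ.λ.1 0) (λ.λ.λ.λ.1 0)
  step 4: λ.λ.(λ.λ.λ.λ.1 0) 0
  step 5: λ.λ.λ.λ.λ.1 0

Answer: normal form = λ.λ.λ.λ.λ.1 0  (in 5 steps)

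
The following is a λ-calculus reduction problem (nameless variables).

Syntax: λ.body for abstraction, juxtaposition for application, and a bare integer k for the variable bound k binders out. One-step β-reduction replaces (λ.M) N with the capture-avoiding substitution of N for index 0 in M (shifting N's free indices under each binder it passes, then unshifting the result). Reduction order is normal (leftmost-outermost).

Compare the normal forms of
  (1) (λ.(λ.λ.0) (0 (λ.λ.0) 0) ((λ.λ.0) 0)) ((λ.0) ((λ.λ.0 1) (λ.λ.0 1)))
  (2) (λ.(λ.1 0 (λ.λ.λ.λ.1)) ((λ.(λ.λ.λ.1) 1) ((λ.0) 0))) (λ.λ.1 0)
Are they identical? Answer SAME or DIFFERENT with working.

Term A:
  start: (λ.(λ.λ.0) (0 (λ.λ.0) 0) ((λ.λ.0) 0)) ((λ.0) ((λ.λ.0 1) (λ.λ.0 1)))
  [1] (λ.λ.0) ((λ.0) ((λ.λ.0 1) (λ.λ.0 1)) (λ.λ.0) ((λ.0) ((λ.λ.0 1) (λ.λ.0 1)))) ((λ.λ.0) ((λ.0) ((λ.λ.0 1) (λ.λ.0 1))))
  [2] (λ.0) ((λ.λ.0) ((λ.0) ((λ.λ.0 1) (λ.λ.0 1))))
  [3] (λ.λ.0) ((λ.0) ((λ.λ.0 1) (λ.λ.0 1)))
  [4] λ.0

Term B:
  start: (λ.(λ.1 0 (λ.λ.λ.λ.1)) ((λ.(λ.λ.λ.1) 1) ((λ.0) 0))) (λ.λ.1 0)
  [1] (λ.(λ.λ.1 0) 0 (λ.λ.λ.λ.1)) ((λ.(λ.λ.λ.1) (λ.λ.1 0)) ((λ.0) (λ.λ.1 0)))
  [2] (λ.λ.1 0) ((λ.(λ.λ.λ.1) (λ.λ.1 0)) ((λ.0) (λ.λ.1 0))) (λ.λ.λ.λ.1)
  [3] (λ.(λ.(λ.λ.λ.1) (λ.λ.1 0)) ((λ.0) (λ.λ.1 0)) 0) (λ.λ.λ.λ.1)
  [4] (λ.(λ.λ.λ.1) (λ.λ.1 0)) ((λ.0) (λ.λ.1 0)) (λ.λ.λ.λ.1)
  [5] (λ.λ.λ.1) (λ.λ.1 0) (λ.λ.λ.λ.1)
  [6] (λ.λ.1) (λ.λ.λ.λ.1)
  [7] λ.λ.λ.λ.λ.1

Answer: DIFFERENT — A ⇓ λ.0, B ⇓ λ.λ.λ.λ.λ.1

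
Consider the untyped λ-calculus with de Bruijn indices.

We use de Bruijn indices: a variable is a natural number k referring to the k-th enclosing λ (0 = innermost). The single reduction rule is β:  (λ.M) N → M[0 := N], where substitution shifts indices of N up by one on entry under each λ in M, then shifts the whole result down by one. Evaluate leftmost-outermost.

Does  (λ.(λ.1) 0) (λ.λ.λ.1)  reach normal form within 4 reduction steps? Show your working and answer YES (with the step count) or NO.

  start: (λ.(λ.1) 0) (λ.λ.λ.1)
  →1  (λ.λ.λ.λ.1) (λ.λ.λ.1)
  →2  λ.λ.λ.1

Answer: YES — reaches normal form λ.λ.λ.1 in 2 ≤ 4 steps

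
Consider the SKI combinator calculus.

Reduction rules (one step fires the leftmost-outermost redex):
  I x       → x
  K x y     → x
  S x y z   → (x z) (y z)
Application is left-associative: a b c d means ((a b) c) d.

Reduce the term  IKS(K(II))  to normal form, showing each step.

Answer: normal form = S  (in 2 steps)

Reduction:
  start: IKS(K(II))
  →1  KS(K(II))
  →2  S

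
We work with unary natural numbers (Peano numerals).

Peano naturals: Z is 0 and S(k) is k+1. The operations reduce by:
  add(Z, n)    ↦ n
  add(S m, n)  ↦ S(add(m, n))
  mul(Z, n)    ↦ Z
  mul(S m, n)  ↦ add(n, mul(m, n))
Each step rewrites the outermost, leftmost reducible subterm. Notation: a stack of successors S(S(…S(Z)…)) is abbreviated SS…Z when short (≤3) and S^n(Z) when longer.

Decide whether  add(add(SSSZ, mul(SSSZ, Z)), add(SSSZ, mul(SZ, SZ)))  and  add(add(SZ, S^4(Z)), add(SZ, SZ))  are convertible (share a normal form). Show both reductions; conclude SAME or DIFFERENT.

Term A:
  start: add(add(SSSZ, mul(SSSZ, Z)), add(SSSZ, mul(SZ, SZ)))
  step 1: add(S(add(SSZ, mul(SSSZ, Z))), add(SSSZ, mul(SZ, SZ)))
  step 2: S(add(add(SSZ, mul(SSSZ, Z)), add(SSSZ, mul(SZ, SZ))))
  step 3: S(add(S(add(SZ, mul(SSSZ, Z))), add(SSSZ, mul(SZ, SZ))))
  step 4: S(S(add(add(SZ, mul(SSSZ, Z)), add(SSSZ, mul(SZ, SZ)))))
  step 5: S(S(add(S(add(Z, mul(SSSZ, Z))), add(SSSZ, mul(SZ, SZ)))))
  step 6: S(S(S(add(add(Z, mul(SSSZ, Z)), add(SSSZ, mul(SZ, SZ))))))
  step 7: S(S(S(add(mul(SSSZ, Z), add(SSSZ, mul(SZ, SZ))))))
  step 8: S(S(S(add(add(Z, mul(SSZ, Z)), add(SSSZ, mul(SZ, SZ))))))
  step 9: S(S(S(add(mul(SSZ, Z), add(SSSZ, mul(SZ, SZ))))))
  step 10: S(S(S(add(add(Z, mul(SZ, Z)), add(SSSZ, mul(SZ, SZ))))))
  step 11: S(S(S(add(mul(SZ, Z), add(SSSZ, mul(SZ, SZ))))))
  step 12: S(S(S(add(add(Z, mul(Z, Z)), add(SSSZ, mul(SZ, SZ))))))
  step 13: S(S(S(add(mul(Z, Z), add(SSSZ, mul(SZ, SZ))))))
  step 14: S(S(S(add(Z, add(SSSZ, mul(SZ, SZ))))))
  step 15: S(S(S(add(SSSZ, mul(SZ, SZ)))))
  step 16: S(S(S(S(add(SSZ, mul(SZ, SZ))))))
  step 17: S(S(S(S(S(add(SZ, mul(SZ, SZ)))))))
  step 18: S(S(S(S(S(S(add(Z, mul(SZ, SZ))))))))
  step 19: S(S(S(S(S(S(mul(SZ, SZ)))))))
  step 20: S(S(S(S(S(S(add(SZ, mul(Z, SZ))))))))
  step 21: S(S(S(S(S(S(S(add(Z, mul(Z, SZ)))))))))
  step 22: S(S(S(S(S(S(S(mul(Z, SZ))))))))
  step 23: S^7(Z)

Term B:
  start: add(add(SZ, S^4(Z)), add(SZ, SZ))
  step 1: add(S(add(Z, S^4(Z))), add(SZ, SZ))
  step 2: S(add(add(Z, S^4(Z)), add(SZ, SZ)))
  step 3: S(add(S^4(Z), add(SZ, SZ)))
  step 4: S(S(add(SSSZ, add(SZ, SZ))))
  step 5: S(S(S(add(SSZ, add(SZ, SZ)))))
  step 6: S(S(S(S(add(SZ, add(SZ, SZ))))))
  step 7: S(S(S(S(S(add(Z, add(SZ, SZ)))))))
  step 8: S(S(S(S(S(add(SZ, SZ))))))
  step 9: S(S(S(S(S(S(add(Z, SZ)))))))
  step 10: S^7(Z)

Answer: SAME — A ⇓ S^7(Z), B ⇓ S^7(Z)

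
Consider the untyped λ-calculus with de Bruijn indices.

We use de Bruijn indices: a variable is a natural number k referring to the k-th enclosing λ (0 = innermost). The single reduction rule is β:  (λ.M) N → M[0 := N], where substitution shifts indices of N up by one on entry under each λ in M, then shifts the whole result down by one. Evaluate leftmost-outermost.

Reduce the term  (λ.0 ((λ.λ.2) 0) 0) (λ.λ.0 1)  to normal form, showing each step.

  start: (λ.0 ((λ.λ.2) 0) 0) (λ.λ.0 1)
  [1] (λ.λ.0 1) ((λ.λ.λ.λ.0 1) (λ.λ.0 1)) (λ.λ.0 1)
  [2] (λ.0 ((λ.λ.λ.λ.0 1) (λ.λ.0 1))) (λ.λ.0 1)
  [3] (λ.λ.0 1) ((λ.λ.λ.λ.0 1) (λ.λ.0 1))
  [4] λ.0 ((λ.λ.λ.λ.0 1) (λ.λ.0 1))
  [5] λ.0 (λ.λ.λ.0 1)

Answer: normal form = λ.0 (λ.λ.λ.0 1)  (in 5 steps)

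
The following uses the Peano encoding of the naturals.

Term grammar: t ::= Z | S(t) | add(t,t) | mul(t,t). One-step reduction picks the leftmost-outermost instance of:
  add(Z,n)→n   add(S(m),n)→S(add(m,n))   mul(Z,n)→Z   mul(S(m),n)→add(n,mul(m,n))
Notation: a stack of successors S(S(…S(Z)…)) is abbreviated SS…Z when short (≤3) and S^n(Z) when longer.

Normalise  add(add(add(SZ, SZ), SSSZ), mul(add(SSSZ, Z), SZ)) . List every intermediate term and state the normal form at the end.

Answer: normal form = S^8(Z)  (in 25 steps)

Reduction:
  start: add(add(add(SZ, SZ), SSSZ), mul(add(SSSZ, Z), SZ))
  step 1: add(add(S(add(Z, SZ)), SSSZ), mul(add(SSSZ, Z), SZ))
  step 2: add(S(add(add(Z, SZ), SSSZ)), mul(add(SSSZ, Z), SZ))
  step 3: S(add(add(add(Z, SZ), SSSZ), mul(add(SSSZ, Z), SZ)))
  step 4: S(add(add(SZ, SSSZ), mul(add(SSSZ, Z), SZ)))
  step 5: S(add(S(add(Z, SSSZ)), mul(add(SSSZ, Z), SZ)))
  step 6: S(S(add(add(Z, SSSZ), mul(add(SSSZ, Z), SZ))))
  step 7: S(S(add(SSSZ, mul(add(SSSZ, Z), SZ))))
  step 8: S(S(S(add(SSZ, mul(add(SSSZ, Z), SZ)))))
  step 9: S(S(S(S(add(SZ, mul(add(SSSZ, Z), SZ))))))
  step 10: S(S(S(S(S(add(Z, mul(add(SSSZ, Z), SZ)))))))
  step 11: S(S(S(S(S(mul(add(SSSZ, Z), SZ))))))
  step 12: S(S(S(S(S(mul(S(add(SSZ, Z)), SZ))))))
  step 13: S(S(S(S(S(add(SZ, mul(add(SSZ, Z), SZ)))))))
  step 14: S(S(S(S(S(S(add(Z, mul(add(SSZ, Z), SZ))))))))
  step 15: S(S(S(S(S(S(mul(add(SSZ, Z), SZ)))))))
  step 16: S(S(S(S(S(S(mul(S(add(SZ, Z)), SZ)))))))
  step 17: S(S(S(S(S(S(add(SZ, mul(add(SZ, Z), SZ))))))))
  step 18: S(S(S(S(S(S(S(add(Z, mul(add(SZ, Z), SZ)))))))))
  step 19: S(S(S(S(S(S(S(mul(add(SZ, Z), SZ))))))))
  step 20: S(S(S(S(S(S(S(mul(S(add(Z, Z)), SZ))))))))
  step 21: S(S(S(S(S(S(S(add(SZ, mul(add(Z, Z), SZ)))))))))
  step 22: S(S(S(S(S(S(S(S(add(Z, mul(add(Z, Z), SZ))))))))))
  step 23: S(S(S(S(S(S(S(S(mul(add(Z, Z), SZ)))))))))
  step 24: S(S(S(S(S(S(S(S(mul(Z, SZ)))))))))
  step 25: S^8(Z)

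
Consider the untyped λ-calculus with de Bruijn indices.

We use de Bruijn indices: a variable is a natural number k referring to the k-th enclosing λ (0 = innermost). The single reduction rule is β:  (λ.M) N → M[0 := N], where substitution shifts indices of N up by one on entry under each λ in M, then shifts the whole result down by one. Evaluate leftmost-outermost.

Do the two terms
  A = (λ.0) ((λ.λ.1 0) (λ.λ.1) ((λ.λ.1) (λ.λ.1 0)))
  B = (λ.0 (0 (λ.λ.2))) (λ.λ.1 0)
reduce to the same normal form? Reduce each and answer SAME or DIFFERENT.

Term A:
  start: (λ.0) ((λ.λ.1 0) (λ.λ.1) ((λ.λ.1) (λ.λ.1 0)))
  step 1: (λ.λ.1 0) (λ.λ.1) ((λ.λ.1) (λ.λ.1 0))
  step 2: (λ.(λ.λ.1) 0) ((λ.λ.1) (λ.λ.1 0))
  step 3: (λ.λ.1) ((λ.λ.1) (λ.λ.1 0))
  step 4: λ.(λ.λ.1) (λ.λ.1 0)
  step 5: λ.λ.λ.λ.1 0

Term B:
  start: (λ.0 (0 (λ.λ.2))) (λ.λ.1 0)
  step 1: (λ.λ.1 0) ((λ.λ.1 0) (λ.λ.λ.λ.1 0))
  step 2: λ.(λ.λ.1 0) (λ.λ.λ.λ.1 0) 0
  step 3: λ.(λ.(λ.λ.λ.λ.1 0) 0) 0
  step 4: λ.(λ.λ.λ.λ.1 0) 0
  step 5: λ.λ.λ.λ.1 0

Answer: SAME — A ⇓ λ.λ.λ.λ.1 0, B ⇓ λ.λ.λ.λ.1 0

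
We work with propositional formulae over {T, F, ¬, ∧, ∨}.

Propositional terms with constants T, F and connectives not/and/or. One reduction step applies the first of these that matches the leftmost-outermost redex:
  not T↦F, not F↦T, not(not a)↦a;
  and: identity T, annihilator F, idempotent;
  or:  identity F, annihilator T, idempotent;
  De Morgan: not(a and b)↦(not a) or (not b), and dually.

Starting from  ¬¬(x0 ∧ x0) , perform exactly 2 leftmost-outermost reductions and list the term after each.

  start: ¬¬(x0 ∧ x0)
  step 1: x0 ∧ x0
  step 2: x0

Answer: after 2 steps: x0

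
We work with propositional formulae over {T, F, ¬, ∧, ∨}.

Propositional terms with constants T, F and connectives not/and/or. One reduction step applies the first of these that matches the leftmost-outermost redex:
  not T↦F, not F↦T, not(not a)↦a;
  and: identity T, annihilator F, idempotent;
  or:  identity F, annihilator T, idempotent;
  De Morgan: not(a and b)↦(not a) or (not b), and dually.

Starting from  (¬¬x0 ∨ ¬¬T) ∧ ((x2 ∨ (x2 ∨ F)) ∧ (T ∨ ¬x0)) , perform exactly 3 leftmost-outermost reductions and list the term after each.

  start: (¬¬x0 ∨ ¬¬T) ∧ ((x2 ∨ (x2 ∨ F)) ∧ (T ∨ ¬x0))
  →1  (x0 ∨ ¬¬T) ∧ ((x2 ∨ (x2 ∨ F)) ∧ (T ∨ ¬x0))
  →2  (x0 ∨ T) ∧ ((x2 ∨ (x2 ∨ F)) ∧ (T ∨ ¬x0))
  →3  T ∧ ((x2 ∨ (x2 ∨ F)) ∧ (T ∨ ¬x0))

Answer: after 3 steps: T ∧ ((x2 ∨ (x2 ∨ F)) ∧ (T ∨ ¬x0))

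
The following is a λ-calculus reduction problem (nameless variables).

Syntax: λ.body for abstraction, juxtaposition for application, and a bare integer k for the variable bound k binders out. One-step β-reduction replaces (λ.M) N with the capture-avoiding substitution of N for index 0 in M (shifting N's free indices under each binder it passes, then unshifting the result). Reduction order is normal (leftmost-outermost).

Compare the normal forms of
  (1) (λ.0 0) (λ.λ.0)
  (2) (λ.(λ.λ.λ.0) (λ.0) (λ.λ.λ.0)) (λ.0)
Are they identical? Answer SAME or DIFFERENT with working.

Term A:
  start: (λ.0 0) (λ.λ.0)
  →1  (λ.λ.0) (λ.λ.0)
  →2  λ.0

Term B:
  start: (λ.(λ.λ.λ.0) (λ.0) (λ.λ.λ.0)) (λ.0)
  →1  (λ.λ.λ.0) (λ.0) (λ.λ.λ.0)
  →2  (λ.λ.0) (λ.λ.λ.0)
  →3  λ.0

Answer: SAME — A ⇓ λ.0, B ⇓ λ.0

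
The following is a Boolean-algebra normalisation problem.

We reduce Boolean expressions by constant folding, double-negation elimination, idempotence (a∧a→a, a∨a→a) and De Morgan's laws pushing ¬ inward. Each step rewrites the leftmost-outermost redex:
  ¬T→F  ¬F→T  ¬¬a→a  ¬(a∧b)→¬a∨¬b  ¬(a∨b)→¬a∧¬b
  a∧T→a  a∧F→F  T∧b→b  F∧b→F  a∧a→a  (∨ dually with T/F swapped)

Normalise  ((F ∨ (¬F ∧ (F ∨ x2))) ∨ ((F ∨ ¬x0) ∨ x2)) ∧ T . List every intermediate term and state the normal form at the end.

  start: ((F ∨ (¬F ∧ (F ∨ x2))) ∨ ((F ∨ ¬x0) ∨ x2)) ∧ T
  →1  (F ∨ (¬F ∧ (F ∨ x2))) ∨ ((F ∨ ¬x0) ∨ x2)
  →2  (¬F ∧ (F ∨ x2)) ∨ ((F ∨ ¬x0) ∨ x2)
  →3  (T ∧ (F ∨ x2)) ∨ ((F ∨ ¬x0) ∨ x2)
  →4  (F ∨ x2) ∨ ((F ∨ ¬x0) ∨ x2)
  →5  x2 ∨ ((F ∨ ¬x0) ∨ x2)
  →6  x2 ∨ (¬x0 ∨ x2)

Answer: normal form = x2 ∨ (¬x0 ∨ x2)  (in 6 steps)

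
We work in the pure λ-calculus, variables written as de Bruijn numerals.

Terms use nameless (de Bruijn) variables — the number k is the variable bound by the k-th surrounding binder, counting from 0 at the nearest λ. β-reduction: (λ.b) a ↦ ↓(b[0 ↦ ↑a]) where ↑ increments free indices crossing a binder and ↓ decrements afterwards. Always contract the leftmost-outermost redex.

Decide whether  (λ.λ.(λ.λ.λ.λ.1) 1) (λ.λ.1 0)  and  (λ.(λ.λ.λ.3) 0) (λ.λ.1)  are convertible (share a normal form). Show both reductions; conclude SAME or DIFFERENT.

Answer: SAME — A ⇓ λ.λ.λ.λ.1, B ⇓ λ.λ.λ.λ.1

Derivation:
Term A:
  start: (λ.λ.(λ.λ.λ.λ.1) 1) (λ.λ.1 0)
  step 1: λ.(λ.λ.λ.λ.1) (λ.λ.1 0)
  step 2: λ.λ.λ.λ.1

Term B:
  start: (λ.(λ.λ.λ.3) 0) (λ.λ.1)
  step 1: (λ.λ.λ.λ.λ.1) (λ.λ.1)
  step 2: λ.λ.λ.λ.1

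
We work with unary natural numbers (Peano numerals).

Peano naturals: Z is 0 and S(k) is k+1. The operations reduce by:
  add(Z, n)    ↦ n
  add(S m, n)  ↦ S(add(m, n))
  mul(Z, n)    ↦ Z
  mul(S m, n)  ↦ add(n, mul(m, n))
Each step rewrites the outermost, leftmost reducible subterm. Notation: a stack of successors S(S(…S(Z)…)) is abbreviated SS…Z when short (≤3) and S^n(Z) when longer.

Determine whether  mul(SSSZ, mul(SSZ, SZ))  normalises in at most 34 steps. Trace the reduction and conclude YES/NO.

  start: mul(SSSZ, mul(SSZ, SZ))
  step 1: add(mul(SSZ, SZ), mul(SSZ, mul(SSZ, SZ)))
  step 2: add(add(SZ, mul(SZ, SZ)), mul(SSZ, mul(SSZ, SZ)))
  step 3: add(S(add(Z, mul(SZ, SZ))), mul(SSZ, mul(SSZ, SZ)))
  step 4: S(add(add(Z, mul(SZ, SZ)), mul(SSZ, mul(SSZ, SZ))))
  step 5: S(add(mul(SZ, SZ), mul(SSZ, mul(SSZ, SZ))))
  step 6: S(add(add(SZ, mul(Z, SZ)), mul(SSZ, mul(SSZ, SZ))))
  step 7: S(add(S(add(Z, mul(Z, SZ))), mul(SSZ, mul(SSZ, SZ))))
  step 8: S(S(add(add(Z, mul(Z, SZ)), mul(SSZ, mul(SSZ, SZ)))))
  step 9: S(S(add(mul(Z, SZ), mul(SSZ, mul(SSZ, SZ)))))
  step 10: S(S(add(Z, mul(SSZ, mul(SSZ, SZ)))))
  step 11: S(S(mul(SSZ, mul(SSZ, SZ))))
  step 12: S(S(add(mul(SSZ, SZ), mul(SZ, mul(SSZ, SZ)))))
  step 13: S(S(add(add(SZ, mul(SZ, SZ)), mul(SZ, mul(SSZ, SZ)))))
  step 14: S(S(add(S(add(Z, mul(SZ, SZ))), mul(SZ, mul(SSZ, SZ)))))
  step 15: S(S(S(add(add(Z, mul(SZ, SZ)), mul(SZ, mul(SSZ, SZ))))))
  step 16: S(S(S(add(mul(SZ, SZ), mul(SZ, mul(SSZ, SZ))))))
  step 17: S(S(S(add(add(SZ, mul(Z, SZ)), mul(SZ, mul(SSZ, SZ))))))
  step 18: S(S(S(add(S(add(Z, mul(Z, SZ))), mul(SZ, mul(SSZ, SZ))))))
  step 19: S(S(S(S(add(add(Z, mul(Z, SZ)), mul(SZ, mul(SSZ, SZ)))))))
  step 20: S(S(S(S(add(mul(Z, SZ), mul(SZ, mul(SSZ, SZ)))))))
  step 21: S(S(S(S(add(Z, mul(SZ, mul(SSZ, SZ)))))))
  step 22: S(S(S(S(mul(SZ, mul(SSZ, SZ))))))
  step 23: S(S(S(S(add(mul(SSZ, SZ), mul(Z, mul(SSZ, SZ)))))))
  step 24: S(S(S(S(add(add(SZ, mul(SZ, SZ)), mul(Z, mul(SSZ, SZ)))))))
  step 25: S(S(S(S(add(S(add(Z, mul(SZ, SZ))), mul(Z, mul(SSZ, SZ)))))))
  step 26: S(S(S(S(S(add(add(Z, mul(SZ, SZ)), mul(Z, mul(SSZ, SZ))))))))
  step 27: S(S(S(S(S(add(mul(SZ, SZ), mul(Z, mul(SSZ, SZ))))))))
  step 28: S(S(S(S(S(add(add(SZ, mul(Z, SZ)), mul(Z, mul(SSZ, SZ))))))))
  step 29: S(S(S(S(S(add(S(add(Z, mul(Z, SZ))), mul(Z, mul(SSZ, SZ))))))))
  step 30: S(S(S(S(S(S(add(add(Z, mul(Z, SZ)), mul(Z, mul(SSZ, SZ)))))))))
  step 31: S(S(S(S(S(S(add(mul(Z, SZ), mul(Z, mul(SSZ, SZ)))))))))
  step 32: S(S(S(S(S(S(add(Z, mul(Z, mul(SSZ, SZ)))))))))
  step 33: S(S(S(S(S(S(mul(Z, mul(SSZ, SZ))))))))
  step 34: S^6(Z)

Answer: YES — reaches normal form S^6(Z) in 34 ≤ 34 steps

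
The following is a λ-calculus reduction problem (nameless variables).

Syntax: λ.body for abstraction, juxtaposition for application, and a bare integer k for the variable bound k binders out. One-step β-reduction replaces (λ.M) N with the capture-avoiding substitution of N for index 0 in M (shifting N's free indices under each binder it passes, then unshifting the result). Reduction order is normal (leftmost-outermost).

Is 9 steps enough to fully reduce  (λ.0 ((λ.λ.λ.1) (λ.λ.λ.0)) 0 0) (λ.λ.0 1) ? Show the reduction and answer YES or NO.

Answer: YES — reaches normal form λ.0 (λ.λ.1) in 7 ≤ 9 steps

Derivation:
  start: (λ.0 ((λ.λ.λ.1) (λ.λ.λ.0)) 0 0) (λ.λ.0 1)
  [1] (λ.λ.0 1) ((λ.λ.λ.1) (λ.λ.λ.0)) (λ.λ.0 1) (λ.λ.0 1)
  [2] (λ.0 ((λ.λ.λ.1) (λ.λ.λ.0))) (λ.λ.0 1) (λ.λ.0 1)
  [3] (λ.λ.0 1) ((λ.λ.λ.1) (λ.λ.λ.0)) (λ.λ.0 1)
  [4] (λ.0 ((λ.λ.λ.1) (λ.λ.λ.0))) (λ.λ.0 1)
  [5] (λ.λ.0 1) ((λ.λ.λ.1) (λ.λ.λ.0))
  [6] λ.0 ((λ.λ.λ.1) (λ.λ.λ.0))
  [7] λ.0 (λ.λ.1)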